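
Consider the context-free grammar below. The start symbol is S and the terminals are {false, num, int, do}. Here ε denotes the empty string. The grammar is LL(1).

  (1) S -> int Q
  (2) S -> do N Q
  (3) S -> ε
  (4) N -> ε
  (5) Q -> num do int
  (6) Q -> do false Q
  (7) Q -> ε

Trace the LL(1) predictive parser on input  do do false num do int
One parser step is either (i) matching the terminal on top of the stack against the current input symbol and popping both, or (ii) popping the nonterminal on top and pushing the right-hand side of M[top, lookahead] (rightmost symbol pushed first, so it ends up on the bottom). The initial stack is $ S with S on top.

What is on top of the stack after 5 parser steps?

     Stack         Input                     Action
  1  $ S           do do false num do int $  expand S -> do N Q
  2  $ Q N do      do do false num do int $  match do
  3  $ Q N         do false num do int $     expand N -> ε
  4  $ Q           do false num do int $     expand Q -> do false Q
  5  $ Q false do  do false num do int $     match do
Stack after step 5: $ Q false (top = false).

false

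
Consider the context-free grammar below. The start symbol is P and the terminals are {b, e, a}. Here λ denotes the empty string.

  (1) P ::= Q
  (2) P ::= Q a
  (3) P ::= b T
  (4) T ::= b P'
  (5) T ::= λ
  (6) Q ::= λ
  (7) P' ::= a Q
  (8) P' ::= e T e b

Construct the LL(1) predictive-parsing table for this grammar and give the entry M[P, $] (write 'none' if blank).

FIRST(T) = {λ, b}
FIRST(Q) = {λ}
FIRST(P') = {a, e}
FIRST(P) = {λ, a, b}  (via Q, Q a)
FOLLOW(P) includes $ since P is the start symbol.
FOLLOW(P): P appears on no right-hand side. Thus FOLLOW(P) = {$}.
For P ::= Q: FIRST(Q) = {λ}, so it goes in M[P, t] for t ∈ {}; since λ ∈ FIRST, also for every t ∈ FOLLOW(P) = {$}.
For P ::= Q a: FIRST(Q a) = {a}, so it goes in M[P, t] for t ∈ {a}.
For P ::= b T: FIRST(b T) = {b}, so it goes in M[P, t] for t ∈ {b}.

P ::= Q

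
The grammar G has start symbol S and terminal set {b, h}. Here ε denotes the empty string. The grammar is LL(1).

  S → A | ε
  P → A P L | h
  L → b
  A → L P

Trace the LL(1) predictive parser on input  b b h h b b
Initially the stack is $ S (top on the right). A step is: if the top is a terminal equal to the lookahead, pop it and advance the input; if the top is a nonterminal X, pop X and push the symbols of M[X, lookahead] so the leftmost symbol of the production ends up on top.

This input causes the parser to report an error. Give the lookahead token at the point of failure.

b

      Stack      Input          Action
   1  $ S        b b h h b b $  expand S → A
   2  $ A        b b h h b b $  expand A → L P
   3  $ P L      b b h h b b $  expand L → b
   4  $ P b      b b h h b b $  match b
   5  $ P        b h h b b $    expand P → A P L
   6  $ L P A    b h h b b $    expand A → L P
   7  $ L P P L  b h h b b $    expand L → b
   8  $ L P P b  b h h b b $    match b
   9  $ L P P    h h b b $      expand P → h
  10  $ L P h    h h b b $      match h
  11  $ L P      h b b $        expand P → h
  12  $ L h      h b b $        match h
  13  $ L        b b $          expand L → b
  14  $ b        b b $          match b
  15  $          b $            error: stack empty but input remains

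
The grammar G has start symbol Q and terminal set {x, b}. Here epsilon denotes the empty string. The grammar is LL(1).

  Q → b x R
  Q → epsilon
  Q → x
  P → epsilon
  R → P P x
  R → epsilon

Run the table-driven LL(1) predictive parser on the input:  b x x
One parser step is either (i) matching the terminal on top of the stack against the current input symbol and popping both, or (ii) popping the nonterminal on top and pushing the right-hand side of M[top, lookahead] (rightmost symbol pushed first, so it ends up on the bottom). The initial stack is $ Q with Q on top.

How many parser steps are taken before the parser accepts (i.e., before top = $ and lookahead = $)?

7

step 1: stack=$ Q  input=b x x $  — expand Q → b x R
step 2: stack=$ R x b  input=b x x $  — match b
step 3: stack=$ R x  input=x x $  — match x
step 4: stack=$ R  input=x $  — expand R → P P x
step 5: stack=$ x P P  input=x $  — expand P → epsilon
step 6: stack=$ x P  input=x $  — expand P → epsilon
step 7: stack=$ x  input=x $  — match x
Accept reached after 7 steps.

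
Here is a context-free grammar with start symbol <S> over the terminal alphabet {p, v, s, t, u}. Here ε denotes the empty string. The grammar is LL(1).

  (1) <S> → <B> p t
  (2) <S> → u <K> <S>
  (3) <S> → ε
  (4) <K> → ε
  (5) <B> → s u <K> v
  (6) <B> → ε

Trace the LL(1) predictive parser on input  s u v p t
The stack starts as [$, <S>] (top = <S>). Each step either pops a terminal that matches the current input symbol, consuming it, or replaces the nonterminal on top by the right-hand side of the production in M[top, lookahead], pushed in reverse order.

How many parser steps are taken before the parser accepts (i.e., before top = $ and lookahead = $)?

     Stack            Input        Action
  1  $ <S>            s u v p t $  expand <S> → <B> p t
  2  $ t p <B>        s u v p t $  expand <B> → s u <K> v
  3  $ t p v <K> u s  s u v p t $  match s
  4  $ t p v <K> u    u v p t $    match u
  5  $ t p v <K>      v p t $      expand <K> → ε
  6  $ t p v          v p t $      match v
  7  $ t p            p t $        match p
  8  $ t              t $          match t
Accept reached after 8 steps.

8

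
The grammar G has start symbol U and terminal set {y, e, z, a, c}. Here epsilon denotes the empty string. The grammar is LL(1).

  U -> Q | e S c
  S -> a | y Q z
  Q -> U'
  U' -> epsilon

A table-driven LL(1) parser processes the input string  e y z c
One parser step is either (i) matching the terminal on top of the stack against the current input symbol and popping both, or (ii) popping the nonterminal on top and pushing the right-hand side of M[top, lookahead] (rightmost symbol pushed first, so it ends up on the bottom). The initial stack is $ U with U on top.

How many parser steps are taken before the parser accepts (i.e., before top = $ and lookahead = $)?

     Stack      Input      Action
  1  $ U        e y z c $  expand U -> e S c
  2  $ c S e    e y z c $  match e
  3  $ c S      y z c $    expand S -> y Q z
  4  $ c z Q y  y z c $    match y
  5  $ c z Q    z c $      expand Q -> U'
  6  $ c z U'   z c $      expand U' -> epsilon
  7  $ c z      z c $      match z
  8  $ c        c $        match c
Accept reached after 8 steps.

8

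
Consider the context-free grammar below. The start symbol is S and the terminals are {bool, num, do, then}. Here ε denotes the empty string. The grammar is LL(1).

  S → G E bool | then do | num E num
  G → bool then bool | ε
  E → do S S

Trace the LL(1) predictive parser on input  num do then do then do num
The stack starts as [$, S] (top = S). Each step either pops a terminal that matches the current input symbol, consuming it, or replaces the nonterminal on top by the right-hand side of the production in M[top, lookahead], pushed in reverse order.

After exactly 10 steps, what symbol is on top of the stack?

      Stack            Input                         Action
   1  $ S              num do then do then do num $  expand S → num E num
   2  $ num E num      num do then do then do num $  match num
   3  $ num E          do then do then do num $      expand E → do S S
   4  $ num S S do     do then do then do num $      match do
   5  $ num S S        then do then do num $         expand S → then do
   6  $ num S do then  then do then do num $         match then
   7  $ num S do       do then do num $              match do
   8  $ num S          then do num $                 expand S → then do
   9  $ num do then    then do num $                 match then
  10  $ num do         do num $                      match do
Stack after step 10: $ num (top = num).

num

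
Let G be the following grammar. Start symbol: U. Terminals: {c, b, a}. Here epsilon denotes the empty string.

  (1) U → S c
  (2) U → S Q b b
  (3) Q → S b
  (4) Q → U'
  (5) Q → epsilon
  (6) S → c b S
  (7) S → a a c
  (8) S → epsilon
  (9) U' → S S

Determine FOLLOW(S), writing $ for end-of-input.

{a, b, c}

FIRST(S) = {epsilon, a, c}
FIRST(U') = {epsilon, a, c}  (via S S)
FIRST(Q) = {epsilon, a, b, c}  (via S b, U')
FIRST(U) = {a, b, c}  (via S c, S Q b b)
FOLLOW(U) includes $ since U is the start symbol.
FOLLOW(U): U appears on no right-hand side. Thus FOLLOW(U) = {$}.
FOLLOW(Q): in U→S Q b b, Q is followed by b b with FIRST {b}. Thus FOLLOW(Q) = {b}.
FOLLOW(U'): in Q→U', the suffix after U' is empty, so FOLLOW(U') ⊇ FOLLOW(Q) = {b}. Thus FOLLOW(U') = {b}.
FOLLOW(S): in U→S c, S is followed by c with FIRST {c}; in U→S Q b b, S is followed by Q b b with FIRST {a, b, c}; in Q→S b, S is followed by b with FIRST {b}; in S→c b S, the suffix after S is empty (adds nothing new); in U'→S S (occurrence 1), S is followed by S with FIRST {epsilon, a, c}; in U'→S S (occurrence 1), the suffix after S is nullable, so FOLLOW(S) ⊇ FOLLOW(U') = {b}; in U'→S S (occurrence 2), the suffix after S is empty, so FOLLOW(S) ⊇ FOLLOW(U') = {b}. Thus FOLLOW(S) = {a, b, c}.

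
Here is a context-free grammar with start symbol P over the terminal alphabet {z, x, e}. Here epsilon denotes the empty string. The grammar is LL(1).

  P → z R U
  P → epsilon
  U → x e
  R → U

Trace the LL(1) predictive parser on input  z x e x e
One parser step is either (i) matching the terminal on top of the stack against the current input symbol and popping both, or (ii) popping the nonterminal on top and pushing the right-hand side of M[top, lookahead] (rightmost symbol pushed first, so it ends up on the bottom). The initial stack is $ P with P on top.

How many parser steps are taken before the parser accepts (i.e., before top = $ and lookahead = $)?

9

     Stack    Input        Action
  1  $ P      z x e x e $  expand P → z R U
  2  $ U R z  z x e x e $  match z
  3  $ U R    x e x e $    expand R → U
  4  $ U U    x e x e $    expand U → x e
  5  $ U e x  x e x e $    match x
  6  $ U e    e x e $      match e
  7  $ U      x e $        expand U → x e
  8  $ e x    x e $        match x
  9  $ e      e $          match e
Accept reached after 9 steps.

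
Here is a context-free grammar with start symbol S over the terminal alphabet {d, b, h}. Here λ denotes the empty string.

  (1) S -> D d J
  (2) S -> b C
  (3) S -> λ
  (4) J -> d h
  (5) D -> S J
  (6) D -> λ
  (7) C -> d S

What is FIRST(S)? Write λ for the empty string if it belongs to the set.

{λ, b, d}

FIRST(J) = {d}
FIRST(C) = {d}
FIRST(S) = {λ, b, d}  (via D d J)
FIRST(D) = {λ, b, d}  (via S J)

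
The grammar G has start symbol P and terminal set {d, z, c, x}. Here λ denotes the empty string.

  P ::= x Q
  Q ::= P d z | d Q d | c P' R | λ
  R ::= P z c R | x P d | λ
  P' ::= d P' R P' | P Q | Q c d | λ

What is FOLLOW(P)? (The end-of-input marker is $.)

FIRST(P): from P::=x Q we get {x}. So FIRST(P) = {x}.
FIRST(Q): from Q::=P d z we get {x}; from Q::=d Q d we get {d}; from Q::=c P' R we get {c}; from Q::=λ we get {λ}. So FIRST(Q) = {λ, c, d, x}.
FIRST(R): from R::=P z c R we get {x}; from R::=x P d we get {x}; from R::=λ we get {λ}. So FIRST(R) = {λ, x}.
FIRST(P'): from P'::=d P' R P' we get {d}; from P'::=P Q we get {x}; from P'::=Q c d we get {c, d, x}; from P'::=λ we get {λ}. So FIRST(P') = {λ, c, d, x}.
FOLLOW(P) includes $ since P is the start symbol.
FOLLOW(P): in Q::=P d z, P is followed by d z with FIRST {d}; in R::=P z c R, P is followed by z c R with FIRST {z}; in R::=x P d, P is followed by d with FIRST {d}; in P'::=P Q, P is followed by Q with FIRST {λ, c, d, x}; in P'::=P Q, the suffix after P is nullable, so FOLLOW(P) ⊇ FOLLOW(P') = {$, c, d, x, z}. Thus FOLLOW(P) = {$, c, d, x, z}.
FOLLOW(Q): in P::=x Q, the suffix after Q is empty, so FOLLOW(Q) ⊇ FOLLOW(P) = {$, c, d, x, z}; in Q::=d Q d, Q is followed by d with FIRST {d}; in P'::=P Q, the suffix after Q is empty, so FOLLOW(Q) ⊇ FOLLOW(P') = {$, c, d, x, z}; in P'::=Q c d, Q is followed by c d with FIRST {c}. Thus FOLLOW(Q) = {$, c, d, x, z}.
FOLLOW(P'): in Q::=c P' R, P' is followed by R with FIRST {λ, x}; in Q::=c P' R, the suffix after P' is nullable, so FOLLOW(P') ⊇ FOLLOW(Q) = {$, c, d, x, z}; in P'::=d P' R P' (occurrence 1), P' is followed by R P' with FIRST {λ, c, d, x}; in P'::=d P' R P' (occurrence 1), the suffix after P' is nullable (adds nothing new); in P'::=d P' R P' (occurrence 2), the suffix after P' is empty (adds nothing new). Thus FOLLOW(P') = {$, c, d, x, z}.
FOLLOW(R): in Q::=c P' R, the suffix after R is empty, so FOLLOW(R) ⊇ FOLLOW(Q) = {$, c, d, x, z}; in R::=P z c R, the suffix after R is empty (adds nothing new); in P'::=d P' R P', R is followed by P' with FIRST {λ, c, d, x}; in P'::=d P' R P', the suffix after R is nullable, so FOLLOW(R) ⊇ FOLLOW(P') = {$, c, d, x, z}. Thus FOLLOW(R) = {$, c, d, x, z}.

{$, c, d, x, z}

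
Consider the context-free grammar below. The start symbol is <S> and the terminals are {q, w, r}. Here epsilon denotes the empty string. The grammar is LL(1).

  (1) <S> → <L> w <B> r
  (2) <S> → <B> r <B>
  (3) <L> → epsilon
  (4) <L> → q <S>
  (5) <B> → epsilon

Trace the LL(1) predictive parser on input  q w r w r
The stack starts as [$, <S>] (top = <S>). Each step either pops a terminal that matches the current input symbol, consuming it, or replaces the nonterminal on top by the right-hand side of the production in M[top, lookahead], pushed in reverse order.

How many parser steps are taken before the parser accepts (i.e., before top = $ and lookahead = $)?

      Stack                  Input        Action
   1  $ <S>                  q w r w r $  expand <S> → <L> w <B> r
   2  $ r <B> w <L>          q w r w r $  expand <L> → q <S>
   3  $ r <B> w <S> q        q w r w r $  match q
   4  $ r <B> w <S>          w r w r $    expand <S> → <L> w <B> r
   5  $ r <B> w r <B> w <L>  w r w r $    expand <L> → epsilon
   6  $ r <B> w r <B> w      w r w r $    match w
   7  $ r <B> w r <B>        r w r $      expand <B> → epsilon
   8  $ r <B> w r            r w r $      match r
   9  $ r <B> w              w r $        match w
  10  $ r <B>                r $          expand <B> → epsilon
  11  $ r                    r $          match r
Accept reached after 11 steps.

11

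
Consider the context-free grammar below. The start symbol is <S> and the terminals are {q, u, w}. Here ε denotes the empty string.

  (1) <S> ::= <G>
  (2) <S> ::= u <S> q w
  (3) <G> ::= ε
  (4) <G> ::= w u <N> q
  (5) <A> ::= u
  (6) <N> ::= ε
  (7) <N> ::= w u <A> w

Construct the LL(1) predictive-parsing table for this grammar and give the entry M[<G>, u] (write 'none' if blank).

FIRST(<G>) = {ε, w}
FIRST(<A>) = {u}
FIRST(<N>) = {ε, w}
FIRST(<S>) = {ε, u, w}  (via <G>)
FOLLOW(<S>) includes $ since <S> is the start symbol.
FOLLOW(<S>): in <S>::=u <S> q w, <S> is followed by q w with FIRST {q}. Thus FOLLOW(<S>) = {$, q}.
FOLLOW(<G>): in <S>::=<G>, the suffix after <G> is empty, so FOLLOW(<G>) ⊇ FOLLOW(<S>) = {$, q}. Thus FOLLOW(<G>) = {$, q}.
For <G> ::= ε: FIRST(ε) = {ε}, so it goes in M[<G>, t] for t ∈ {}; since ε ∈ FIRST, also for every t ∈ FOLLOW(<G>) = {$, q}.
For <G> ::= w u <N> q: FIRST(w u <N> q) = {w}, so it goes in M[<G>, t] for t ∈ {w}.
None of these place a production in M[<G>, u].

none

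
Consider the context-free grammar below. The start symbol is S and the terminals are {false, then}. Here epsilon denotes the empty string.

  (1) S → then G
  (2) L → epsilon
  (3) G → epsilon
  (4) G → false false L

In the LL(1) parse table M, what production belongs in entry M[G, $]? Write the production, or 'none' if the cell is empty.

FIRST(S): from S→then G we get {then}. So FIRST(S) = {then}.
FIRST(L): from L→epsilon we get {epsilon}. So FIRST(L) = {epsilon}.
FIRST(G): from G→epsilon we get {epsilon}; from G→false false L we get {false}. So FIRST(G) = {epsilon, false}.
FOLLOW(S) includes $ since S is the start symbol.
FOLLOW(S): S appears on no right-hand side. Thus FOLLOW(S) = {$}.
FOLLOW(G): in S→then G, the suffix after G is empty, so FOLLOW(G) ⊇ FOLLOW(S) = {$}. Thus FOLLOW(G) = {$}.
For G → epsilon: FIRST(epsilon) = {epsilon}, so it goes in M[G, t] for t ∈ {}; since epsilon ∈ FIRST, also for every t ∈ FOLLOW(G) = {$}.
For G → false false L: FIRST(false false L) = {false}, so it goes in M[G, t] for t ∈ {false}.

G → epsilon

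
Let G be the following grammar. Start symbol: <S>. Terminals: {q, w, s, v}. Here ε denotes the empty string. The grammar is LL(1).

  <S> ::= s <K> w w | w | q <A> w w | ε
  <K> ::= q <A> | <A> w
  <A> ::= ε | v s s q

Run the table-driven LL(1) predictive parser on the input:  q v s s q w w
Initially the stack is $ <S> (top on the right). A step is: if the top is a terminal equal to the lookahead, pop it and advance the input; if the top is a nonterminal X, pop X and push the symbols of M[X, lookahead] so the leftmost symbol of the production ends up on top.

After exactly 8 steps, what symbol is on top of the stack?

w

step 1: stack=$ <S>  input=q v s s q w w $  — expand <S> ::= q <A> w w
step 2: stack=$ w w <A> q  input=q v s s q w w $  — match q
step 3: stack=$ w w <A>  input=v s s q w w $  — expand <A> ::= v s s q
step 4: stack=$ w w q s s v  input=v s s q w w $  — match v
step 5: stack=$ w w q s s  input=s s q w w $  — match s
step 6: stack=$ w w q s  input=s q w w $  — match s
step 7: stack=$ w w q  input=q w w $  — match q
step 8: stack=$ w w  input=w w $  — match w
Stack after step 8: $ w (top = w).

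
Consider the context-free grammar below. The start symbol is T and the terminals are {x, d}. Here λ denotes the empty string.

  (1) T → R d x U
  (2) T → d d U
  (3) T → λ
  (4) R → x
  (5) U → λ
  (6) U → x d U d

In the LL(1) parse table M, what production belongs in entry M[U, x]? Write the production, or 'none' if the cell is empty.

FIRST(R) = {x}
FIRST(U) = {λ, x}
FIRST(T) = {λ, d, x}  (via R d x U)
FOLLOW(T) includes $ since T is the start symbol.
FOLLOW(T): T appears on no right-hand side. Thus FOLLOW(T) = {$}.
FOLLOW(U): in T→R d x U, the suffix after U is empty, so FOLLOW(U) ⊇ FOLLOW(T) = {$}; in T→d d U, the suffix after U is empty, so FOLLOW(U) ⊇ FOLLOW(T) = {$}; in U→x d U d, U is followed by d with FIRST {d}. Thus FOLLOW(U) = {$, d}.
For U → λ: FIRST(λ) = {λ}, so it goes in M[U, t] for t ∈ {}; since λ ∈ FIRST, also for every t ∈ FOLLOW(U) = {$, d}.
For U → x d U d: FIRST(x d U d) = {x}, so it goes in M[U, t] for t ∈ {x}.

U → x d U d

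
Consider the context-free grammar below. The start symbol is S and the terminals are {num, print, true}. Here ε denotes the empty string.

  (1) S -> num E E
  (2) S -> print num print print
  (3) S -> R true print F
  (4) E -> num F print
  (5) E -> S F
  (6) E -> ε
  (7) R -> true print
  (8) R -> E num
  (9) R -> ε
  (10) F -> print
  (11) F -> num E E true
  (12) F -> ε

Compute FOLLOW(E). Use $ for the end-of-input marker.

{$, num, print, true}

FIRST(F) = {ε, num, print}
FIRST(S) = {num, print, true}  (via R true print F)
FIRST(E) = {ε, num, print, true}  (via S F)
FIRST(R) = {ε, num, print, true}  (via E num)
FOLLOW(S) includes $ since S is the start symbol.
FOLLOW(R): in S->R true print F, R is followed by true print F with FIRST {true}. Thus FOLLOW(R) = {true}.
FOLLOW(S): in E->S F, S is followed by F with FIRST {ε, num, print}; in E->S F, the suffix after S is nullable, so FOLLOW(S) ⊇ FOLLOW(E) = {$, num, print, true}. Thus FOLLOW(S) = {$, num, print, true}.
FOLLOW(E): in S->num E E (occurrence 1), E is followed by E with FIRST {ε, num, print, true}; in S->num E E (occurrence 1), the suffix after E is nullable, so FOLLOW(E) ⊇ FOLLOW(S) = {$, num, print, true}; in S->num E E (occurrence 2), the suffix after E is empty, so FOLLOW(E) ⊇ FOLLOW(S) = {$, num, print, true}; in R->E num, E is followed by num with FIRST {num}; in F->num E E true (occurrence 1), E is followed by E true with FIRST {num, print, true}; in F->num E E true (occurrence 2), E is followed by true with FIRST {true}. Thus FOLLOW(E) = {$, num, print, true}.
FOLLOW(F): in S->R true print F, the suffix after F is empty, so FOLLOW(F) ⊇ FOLLOW(S) = {$, num, print, true}; in E->num F print, F is followed by print with FIRST {print}; in E->S F, the suffix after F is empty, so FOLLOW(F) ⊇ FOLLOW(E) = {$, num, print, true}. Thus FOLLOW(F) = {$, num, print, true}.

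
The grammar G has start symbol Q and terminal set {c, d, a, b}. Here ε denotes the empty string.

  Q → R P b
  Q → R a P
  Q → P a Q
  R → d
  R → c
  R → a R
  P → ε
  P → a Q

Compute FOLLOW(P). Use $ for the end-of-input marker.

{$, a, b}

FIRST(R) = {a, c, d}
FIRST(P) = {ε, a}
FIRST(Q) = {a, c, d}  (via R P b, R a P, P a Q)
FOLLOW(Q) includes $ since Q is the start symbol.
FOLLOW(R): in Q→R P b, R is followed by P b with FIRST {a, b}; in Q→R a P, R is followed by a P with FIRST {a}; in R→a R, the suffix after R is empty (adds nothing new). Thus FOLLOW(R) = {a, b}.
FOLLOW(Q): in Q→P a Q, the suffix after Q is empty (adds nothing new); in P→a Q, the suffix after Q is empty, so FOLLOW(Q) ⊇ FOLLOW(P) = {$, a, b}. Thus FOLLOW(Q) = {$, a, b}.
FOLLOW(P): in Q→R P b, P is followed by b with FIRST {b}; in Q→R a P, the suffix after P is empty, so FOLLOW(P) ⊇ FOLLOW(Q) = {$, a, b}; in Q→P a Q, P is followed by a Q with FIRST {a}. Thus FOLLOW(P) = {$, a, b}.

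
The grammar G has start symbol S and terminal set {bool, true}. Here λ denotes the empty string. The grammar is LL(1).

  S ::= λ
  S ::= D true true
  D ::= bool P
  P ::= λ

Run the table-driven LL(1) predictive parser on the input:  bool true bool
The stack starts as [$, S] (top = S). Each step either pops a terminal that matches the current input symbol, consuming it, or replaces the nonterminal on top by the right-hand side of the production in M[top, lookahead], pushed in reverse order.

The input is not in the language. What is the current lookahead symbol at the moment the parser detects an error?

bool

     Stack               Input             Action
  1  $ S                 bool true bool $  expand S ::= D true true
  2  $ true true D       bool true bool $  expand D ::= bool P
  3  $ true true P bool  bool true bool $  match bool
  4  $ true true P       true bool $       expand P ::= λ
  5  $ true true         true bool $       match true
  6  $ true              bool $            error: top is terminal true but lookahead is bool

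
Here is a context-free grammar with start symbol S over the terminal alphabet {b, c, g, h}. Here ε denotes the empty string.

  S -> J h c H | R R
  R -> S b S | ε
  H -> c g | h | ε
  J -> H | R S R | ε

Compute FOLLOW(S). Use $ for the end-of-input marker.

{$, b, c, h}

FIRST(H) = {ε, c, h}
FIRST(S) = {ε, b, c, h}  (via J h c H, R R)
FIRST(R) = {ε, b, c, h}  (via S b S)
FIRST(J) = {ε, b, c, h}  (via H, R S R)
FOLLOW(S) includes $ since S is the start symbol.
FOLLOW(J): in S->J h c H, J is followed by h c H with FIRST {h}. Thus FOLLOW(J) = {h}.
FOLLOW(S): in R->S b S (occurrence 1), S is followed by b S with FIRST {b}; in R->S b S (occurrence 2), the suffix after S is empty, so FOLLOW(S) ⊇ FOLLOW(R) = {$, b, c, h}; in J->R S R, S is followed by R with FIRST {ε, b, c, h}; in J->R S R, the suffix after S is nullable, so FOLLOW(S) ⊇ FOLLOW(J) = {h}. Thus FOLLOW(S) = {$, b, c, h}.
FOLLOW(R): in S->R R (occurrence 1), R is followed by R with FIRST {ε, b, c, h}; in S->R R (occurrence 1), the suffix after R is nullable, so FOLLOW(R) ⊇ FOLLOW(S) = {$, b, c, h}; in S->R R (occurrence 2), the suffix after R is empty, so FOLLOW(R) ⊇ FOLLOW(S) = {$, b, c, h}; in J->R S R (occurrence 1), R is followed by S R with FIRST {ε, b, c, h}; in J->R S R (occurrence 1), the suffix after R is nullable, so FOLLOW(R) ⊇ FOLLOW(J) = {h}; in J->R S R (occurrence 2), the suffix after R is empty, so FOLLOW(R) ⊇ FOLLOW(J) = {h}. Thus FOLLOW(R) = {$, b, c, h}.
FOLLOW(H): in S->J h c H, the suffix after H is empty, so FOLLOW(H) ⊇ FOLLOW(S) = {$, b, c, h}; in J->H, the suffix after H is empty, so FOLLOW(H) ⊇ FOLLOW(J) = {h}. Thus FOLLOW(H) = {$, b, c, h}.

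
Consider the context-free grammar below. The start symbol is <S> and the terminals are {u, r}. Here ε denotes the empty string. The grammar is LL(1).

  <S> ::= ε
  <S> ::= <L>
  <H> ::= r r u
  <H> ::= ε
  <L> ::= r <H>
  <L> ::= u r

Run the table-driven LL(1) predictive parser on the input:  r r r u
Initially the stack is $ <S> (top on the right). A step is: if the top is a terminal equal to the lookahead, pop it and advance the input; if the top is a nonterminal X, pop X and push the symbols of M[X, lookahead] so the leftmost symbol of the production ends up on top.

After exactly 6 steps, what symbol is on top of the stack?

u

     Stack    Input      Action
  1  $ <S>    r r r u $  expand <S> ::= <L>
  2  $ <L>    r r r u $  expand <L> ::= r <H>
  3  $ <H> r  r r r u $  match r
  4  $ <H>    r r u $    expand <H> ::= r r u
  5  $ u r r  r r u $    match r
  6  $ u r    r u $      match r
Stack after step 6: $ u (top = u).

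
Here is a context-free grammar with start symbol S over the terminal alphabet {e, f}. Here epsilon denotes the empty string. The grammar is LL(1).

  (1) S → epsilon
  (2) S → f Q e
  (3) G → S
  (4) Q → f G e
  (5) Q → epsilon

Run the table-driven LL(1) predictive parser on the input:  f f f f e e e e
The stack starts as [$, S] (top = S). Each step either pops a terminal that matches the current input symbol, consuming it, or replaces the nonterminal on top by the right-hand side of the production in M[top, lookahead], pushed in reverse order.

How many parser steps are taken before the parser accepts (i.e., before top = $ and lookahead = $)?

step 1: stack=$ S  input=f f f f e e e e $  — expand S → f Q e
step 2: stack=$ e Q f  input=f f f f e e e e $  — match f
step 3: stack=$ e Q  input=f f f e e e e $  — expand Q → f G e
step 4: stack=$ e e G f  input=f f f e e e e $  — match f
step 5: stack=$ e e G  input=f f e e e e $  — expand G → S
step 6: stack=$ e e S  input=f f e e e e $  — expand S → f Q e
step 7: stack=$ e e e Q f  input=f f e e e e $  — match f
step 8: stack=$ e e e Q  input=f e e e e $  — expand Q → f G e
step 9: stack=$ e e e e G f  input=f e e e e $  — match f
step 10: stack=$ e e e e G  input=e e e e $  — expand G → S
step 11: stack=$ e e e e S  input=e e e e $  — expand S → epsilon
step 12: stack=$ e e e e  input=e e e e $  — match e
step 13: stack=$ e e e  input=e e e $  — match e
step 14: stack=$ e e  input=e e $  — match e
step 15: stack=$ e  input=e $  — match e
Accept reached after 15 steps.

15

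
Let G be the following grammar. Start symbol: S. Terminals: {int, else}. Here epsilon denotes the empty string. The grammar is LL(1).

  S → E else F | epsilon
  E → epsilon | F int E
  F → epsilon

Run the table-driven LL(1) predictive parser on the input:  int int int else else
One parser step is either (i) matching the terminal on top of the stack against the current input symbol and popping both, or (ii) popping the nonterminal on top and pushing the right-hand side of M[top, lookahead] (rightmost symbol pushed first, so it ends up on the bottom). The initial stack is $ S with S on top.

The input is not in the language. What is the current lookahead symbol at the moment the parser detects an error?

else

      Stack             Input                    Action
   1  $ S               int int int else else $  expand S → E else F
   2  $ F else E        int int int else else $  expand E → F int E
   3  $ F else E int F  int int int else else $  expand F → epsilon
   4  $ F else E int    int int int else else $  match int
   5  $ F else E        int int else else $      expand E → F int E
   6  $ F else E int F  int int else else $      expand F → epsilon
   7  $ F else E int    int int else else $      match int
   8  $ F else E        int else else $          expand E → F int E
   9  $ F else E int F  int else else $          expand F → epsilon
  10  $ F else E int    int else else $          match int
  11  $ F else E        else else $              expand E → epsilon
  12  $ F else          else else $              match else
  13  $ F               else $                   error: M[F, else] is empty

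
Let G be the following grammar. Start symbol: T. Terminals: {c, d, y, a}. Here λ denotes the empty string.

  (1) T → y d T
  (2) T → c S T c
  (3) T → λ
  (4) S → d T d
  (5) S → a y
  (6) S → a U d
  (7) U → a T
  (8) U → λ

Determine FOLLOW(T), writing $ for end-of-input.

FIRST(T) = {λ, c, y}
FIRST(S) = {a, d}
FIRST(U) = {λ, a}
FOLLOW(T) includes $ since T is the start symbol.
FOLLOW(S): in T→c S T c, S is followed by T c with FIRST {c, y}. Thus FOLLOW(S) = {c, y}.
FOLLOW(U): in S→a U d, U is followed by d with FIRST {d}. Thus FOLLOW(U) = {d}.
FOLLOW(T): in T→y d T, the suffix after T is empty (adds nothing new); in T→c S T c, T is followed by c with FIRST {c}; in S→d T d, T is followed by d with FIRST {d}; in U→a T, the suffix after T is empty, so FOLLOW(T) ⊇ FOLLOW(U) = {d}. Thus FOLLOW(T) = {$, c, d}.

{$, c, d}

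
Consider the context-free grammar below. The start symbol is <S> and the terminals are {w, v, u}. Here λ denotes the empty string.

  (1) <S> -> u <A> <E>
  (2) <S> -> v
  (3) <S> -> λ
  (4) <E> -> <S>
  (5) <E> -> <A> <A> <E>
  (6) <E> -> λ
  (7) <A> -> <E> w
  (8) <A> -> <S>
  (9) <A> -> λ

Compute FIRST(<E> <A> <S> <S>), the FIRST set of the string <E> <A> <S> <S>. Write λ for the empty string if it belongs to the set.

FIRST(<S>): from <S>->u <A> <E> we get {u}; from <S>->v we get {v}; from <S>->λ we get {λ}. So FIRST(<S>) = {λ, u, v}.
FIRST(<E>): from <E>-><S> we get {λ, u, v}; from <E>-><A> <A> <E> we get {λ, u, v, w}; from <E>->λ we get {λ}. So FIRST(<E>) = {λ, u, v, w}.
FIRST(<A>): from <A>-><E> w we get {u, v, w}; from <A>-><S> we get {λ, u, v}; from <A>->λ we get {λ}. So FIRST(<A>) = {λ, u, v, w}.
FIRST(<E> <A> <S> <S>): take FIRST of each symbol in turn, carrying on past any symbol whose FIRST contains λ; result {λ, u, v, w}.

{λ, u, v, w}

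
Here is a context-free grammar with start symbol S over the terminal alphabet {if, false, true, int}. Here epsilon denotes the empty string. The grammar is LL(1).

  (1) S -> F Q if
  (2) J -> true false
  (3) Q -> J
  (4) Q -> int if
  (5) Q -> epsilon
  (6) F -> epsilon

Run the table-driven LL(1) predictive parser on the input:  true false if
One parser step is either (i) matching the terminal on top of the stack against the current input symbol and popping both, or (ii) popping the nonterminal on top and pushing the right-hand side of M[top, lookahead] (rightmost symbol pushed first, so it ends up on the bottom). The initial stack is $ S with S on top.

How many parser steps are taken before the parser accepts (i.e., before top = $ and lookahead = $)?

7

     Stack            Input            Action
  1  $ S              true false if $  expand S -> F Q if
  2  $ if Q F         true false if $  expand F -> epsilon
  3  $ if Q           true false if $  expand Q -> J
  4  $ if J           true false if $  expand J -> true false
  5  $ if false true  true false if $  match true
  6  $ if false       false if $       match false
  7  $ if             if $             match if
Accept reached after 7 steps.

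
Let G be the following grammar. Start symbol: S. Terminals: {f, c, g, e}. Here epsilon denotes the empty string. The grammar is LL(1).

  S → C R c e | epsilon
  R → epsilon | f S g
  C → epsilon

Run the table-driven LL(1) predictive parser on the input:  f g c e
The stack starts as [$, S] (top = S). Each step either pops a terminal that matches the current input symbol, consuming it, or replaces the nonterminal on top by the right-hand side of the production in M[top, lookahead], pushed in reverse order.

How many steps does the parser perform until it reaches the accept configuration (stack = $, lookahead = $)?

     Stack        Input      Action
  1  $ S          f g c e $  expand S → C R c e
  2  $ e c R C    f g c e $  expand C → epsilon
  3  $ e c R      f g c e $  expand R → f S g
  4  $ e c g S f  f g c e $  match f
  5  $ e c g S    g c e $    expand S → epsilon
  6  $ e c g      g c e $    match g
  7  $ e c        c e $      match c
  8  $ e          e $        match e
Accept reached after 8 steps.

8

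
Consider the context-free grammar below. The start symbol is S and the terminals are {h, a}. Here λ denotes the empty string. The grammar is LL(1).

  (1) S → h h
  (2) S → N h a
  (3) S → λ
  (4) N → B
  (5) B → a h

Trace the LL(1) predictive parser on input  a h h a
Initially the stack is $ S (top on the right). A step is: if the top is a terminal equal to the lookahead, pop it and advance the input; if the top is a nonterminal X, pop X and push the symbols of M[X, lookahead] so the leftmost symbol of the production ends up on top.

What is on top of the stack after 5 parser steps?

     Stack      Input      Action
  1  $ S        a h h a $  expand S → N h a
  2  $ a h N    a h h a $  expand N → B
  3  $ a h B    a h h a $  expand B → a h
  4  $ a h h a  a h h a $  match a
  5  $ a h h    h h a $    match h
Stack after step 5: $ a h (top = h).

h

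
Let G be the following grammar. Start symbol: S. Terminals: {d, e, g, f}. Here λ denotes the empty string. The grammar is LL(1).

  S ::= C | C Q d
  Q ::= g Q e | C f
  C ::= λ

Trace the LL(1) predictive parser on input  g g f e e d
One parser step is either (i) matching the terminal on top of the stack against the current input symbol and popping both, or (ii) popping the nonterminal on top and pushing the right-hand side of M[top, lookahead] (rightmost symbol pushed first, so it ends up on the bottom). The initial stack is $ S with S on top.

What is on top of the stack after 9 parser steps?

e

step 1: stack=$ S  input=g g f e e d $  — expand S ::= C Q d
step 2: stack=$ d Q C  input=g g f e e d $  — expand C ::= λ
step 3: stack=$ d Q  input=g g f e e d $  — expand Q ::= g Q e
step 4: stack=$ d e Q g  input=g g f e e d $  — match g
step 5: stack=$ d e Q  input=g f e e d $  — expand Q ::= g Q e
step 6: stack=$ d e e Q g  input=g f e e d $  — match g
step 7: stack=$ d e e Q  input=f e e d $  — expand Q ::= C f
step 8: stack=$ d e e f C  input=f e e d $  — expand C ::= λ
step 9: stack=$ d e e f  input=f e e d $  — match f
Stack after step 9: $ d e e (top = e).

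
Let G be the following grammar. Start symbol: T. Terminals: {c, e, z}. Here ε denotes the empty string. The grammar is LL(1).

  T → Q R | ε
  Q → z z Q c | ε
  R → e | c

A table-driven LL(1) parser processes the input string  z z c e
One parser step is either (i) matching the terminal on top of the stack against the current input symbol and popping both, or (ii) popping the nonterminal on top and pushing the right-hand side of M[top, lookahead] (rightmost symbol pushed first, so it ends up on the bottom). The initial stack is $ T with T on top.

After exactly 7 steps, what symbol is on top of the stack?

     Stack        Input      Action
  1  $ T          z z c e $  expand T → Q R
  2  $ R Q        z z c e $  expand Q → z z Q c
  3  $ R c Q z z  z z c e $  match z
  4  $ R c Q z    z c e $    match z
  5  $ R c Q      c e $      expand Q → ε
  6  $ R c        c e $      match c
  7  $ R          e $        expand R → e
Stack after step 7: $ e (top = e).

e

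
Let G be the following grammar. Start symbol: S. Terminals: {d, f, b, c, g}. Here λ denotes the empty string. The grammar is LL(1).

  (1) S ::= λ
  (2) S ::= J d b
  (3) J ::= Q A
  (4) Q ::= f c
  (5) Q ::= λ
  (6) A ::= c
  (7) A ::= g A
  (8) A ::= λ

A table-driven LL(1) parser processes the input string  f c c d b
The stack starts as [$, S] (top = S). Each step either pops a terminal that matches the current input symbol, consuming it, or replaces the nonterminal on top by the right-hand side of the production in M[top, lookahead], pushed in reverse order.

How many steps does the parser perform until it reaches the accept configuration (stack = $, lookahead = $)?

step 1: stack=$ S  input=f c c d b $  — expand S ::= J d b
step 2: stack=$ b d J  input=f c c d b $  — expand J ::= Q A
step 3: stack=$ b d A Q  input=f c c d b $  — expand Q ::= f c
step 4: stack=$ b d A c f  input=f c c d b $  — match f
step 5: stack=$ b d A c  input=c c d b $  — match c
step 6: stack=$ b d A  input=c d b $  — expand A ::= c
step 7: stack=$ b d c  input=c d b $  — match c
step 8: stack=$ b d  input=d b $  — match d
step 9: stack=$ b  input=b $  — match b
Accept reached after 9 steps.

9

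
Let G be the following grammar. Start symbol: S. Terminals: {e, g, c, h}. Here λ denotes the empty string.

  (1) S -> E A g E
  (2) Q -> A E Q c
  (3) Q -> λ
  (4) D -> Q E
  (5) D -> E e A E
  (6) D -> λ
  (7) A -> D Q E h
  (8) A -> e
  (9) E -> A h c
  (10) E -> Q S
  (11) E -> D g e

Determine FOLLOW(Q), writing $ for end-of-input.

FIRST(S) = {e, g}  (via E A g E)
FIRST(Q) = {λ, e, g}  (via A E Q c)
FIRST(D) = {λ, e, g}  (via Q E, E e A E)
FIRST(A) = {e, g}  (via D Q E h)
FIRST(E) = {e, g}  (via A h c, Q S, D g e)
FOLLOW(S) includes $ since S is the start symbol.
FOLLOW(Q): in Q->A E Q c, Q is followed by c with FIRST {c}; in D->Q E, Q is followed by E with FIRST {e, g}; in A->D Q E h, Q is followed by E h with FIRST {e, g}; in E->Q S, Q is followed by S with FIRST {e, g}. Thus FOLLOW(Q) = {c, e, g}.
FOLLOW(D): in A->D Q E h, D is followed by Q E h with FIRST {e, g}; in E->D g e, D is followed by g e with FIRST {g}. Thus FOLLOW(D) = {e, g}.
FOLLOW(A): in S->E A g E, A is followed by g E with FIRST {g}; in Q->A E Q c, A is followed by E Q c with FIRST {e, g}; in D->E e A E, A is followed by E with FIRST {e, g}; in E->A h c, A is followed by h c with FIRST {h}. Thus FOLLOW(A) = {e, g, h}.
FOLLOW(S): in E->Q S, the suffix after S is empty, so FOLLOW(S) ⊇ FOLLOW(E) = {$, c, e, g, h}. Thus FOLLOW(S) = {$, c, e, g, h}.
FOLLOW(E): in S->E A g E (occurrence 1), E is followed by A g E with FIRST {e, g}; in S->E A g E (occurrence 2), the suffix after E is empty, so FOLLOW(E) ⊇ FOLLOW(S) = {$, c, e, g, h}; in Q->A E Q c, E is followed by Q c with FIRST {c, e, g}; in D->Q E, the suffix after E is empty, so FOLLOW(E) ⊇ FOLLOW(D) = {e, g}; in D->E e A E (occurrence 1), E is followed by e A E with FIRST {e}; in D->E e A E (occurrence 2), the suffix after E is empty, so FOLLOW(E) ⊇ FOLLOW(D) = {e, g}; in A->D Q E h, E is followed by h with FIRST {h}. Thus FOLLOW(E) = {$, c, e, g, h}.

{c, e, g}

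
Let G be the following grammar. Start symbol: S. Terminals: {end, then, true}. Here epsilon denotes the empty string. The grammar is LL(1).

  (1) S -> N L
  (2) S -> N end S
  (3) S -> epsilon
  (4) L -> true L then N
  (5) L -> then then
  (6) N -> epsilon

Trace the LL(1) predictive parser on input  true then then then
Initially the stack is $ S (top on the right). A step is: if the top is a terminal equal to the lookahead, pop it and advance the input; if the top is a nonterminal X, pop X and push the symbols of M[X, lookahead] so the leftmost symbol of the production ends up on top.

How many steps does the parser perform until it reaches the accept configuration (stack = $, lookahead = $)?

9

     Stack               Input                  Action
  1  $ S                 true then then then $  expand S -> N L
  2  $ L N               true then then then $  expand N -> epsilon
  3  $ L                 true then then then $  expand L -> true L then N
  4  $ N then L true     true then then then $  match true
  5  $ N then L          then then then $       expand L -> then then
  6  $ N then then then  then then then $       match then
  7  $ N then then       then then $            match then
  8  $ N then            then $                 match then
  9  $ N                 $                      expand N -> epsilon
Accept reached after 9 steps.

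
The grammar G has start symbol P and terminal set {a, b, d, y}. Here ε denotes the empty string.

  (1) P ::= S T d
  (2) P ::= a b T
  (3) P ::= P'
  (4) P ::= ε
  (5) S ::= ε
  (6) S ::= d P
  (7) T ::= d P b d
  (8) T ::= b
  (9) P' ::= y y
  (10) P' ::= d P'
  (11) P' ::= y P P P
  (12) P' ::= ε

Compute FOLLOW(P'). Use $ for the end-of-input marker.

FIRST(S): from S::=ε we get {ε}; from S::=d P we get {d}. So FIRST(S) = {ε, d}.
FIRST(T): from T::=d P b d we get {d}; from T::=b we get {b}. So FIRST(T) = {b, d}.
FIRST(P'): from P'::=y y we get {y}; from P'::=d P' we get {d}; from P'::=y P P P we get {y}; from P'::=ε we get {ε}. So FIRST(P') = {ε, d, y}.
FIRST(P): from P::=S T d we get {b, d}; from P::=a b T we get {a}; from P::=P' we get {ε, d, y}; from P::=ε we get {ε}. So FIRST(P) = {ε, a, b, d, y}.
FOLLOW(P) includes $ since P is the start symbol.
FOLLOW(S): in P::=S T d, S is followed by T d with FIRST {b, d}. Thus FOLLOW(S) = {b, d}.
FOLLOW(P): in S::=d P, the suffix after P is empty, so FOLLOW(P) ⊇ FOLLOW(S) = {b, d}; in T::=d P b d, P is followed by b d with FIRST {b}; in P'::=y P P P (occurrence 1), P is followed by P P with FIRST {ε, a, b, d, y}; in P'::=y P P P (occurrence 1), the suffix after P is nullable, so FOLLOW(P) ⊇ FOLLOW(P') = {$, a, b, d, y}; in P'::=y P P P (occurrence 2), P is followed by P with FIRST {ε, a, b, d, y}; in P'::=y P P P (occurrence 2), the suffix after P is nullable, so FOLLOW(P) ⊇ FOLLOW(P') = {$, a, b, d, y}; in P'::=y P P P (occurrence 3), the suffix after P is empty, so FOLLOW(P) ⊇ FOLLOW(P') = {$, a, b, d, y}. Thus FOLLOW(P) = {$, a, b, d, y}.
FOLLOW(T): in P::=S T d, T is followed by d with FIRST {d}; in P::=a b T, the suffix after T is empty, so FOLLOW(T) ⊇ FOLLOW(P) = {$, a, b, d, y}. Thus FOLLOW(T) = {$, a, b, d, y}.
FOLLOW(P'): in P::=P', the suffix after P' is empty, so FOLLOW(P') ⊇ FOLLOW(P) = {$, a, b, d, y}; in P'::=d P', the suffix after P' is empty (adds nothing new). Thus FOLLOW(P') = {$, a, b, d, y}.

{$, a, b, d, y}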